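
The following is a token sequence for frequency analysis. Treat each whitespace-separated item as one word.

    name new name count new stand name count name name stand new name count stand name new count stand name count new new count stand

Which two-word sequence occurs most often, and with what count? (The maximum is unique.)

Bigram frequencies (highest first):
  name count: 4
  stand name: 3
  count stand: 3
  name new: 2
  new name: 2
  count new: 2
  … (7 more, each ≤ 2)

"name count", 4 times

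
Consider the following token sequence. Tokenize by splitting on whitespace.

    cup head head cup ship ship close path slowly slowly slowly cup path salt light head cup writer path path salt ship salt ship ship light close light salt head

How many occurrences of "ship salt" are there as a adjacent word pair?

1

Scanning the 29 overlapping bigram windows for "ship salt":
  position 22–23: ship salt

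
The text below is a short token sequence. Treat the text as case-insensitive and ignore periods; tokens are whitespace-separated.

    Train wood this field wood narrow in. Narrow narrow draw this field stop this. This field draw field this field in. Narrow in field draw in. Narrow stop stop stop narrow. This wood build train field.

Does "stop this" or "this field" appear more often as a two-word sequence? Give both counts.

"this field" (4 vs 1)

"stop this": 1 occurrence
"this field": 4 occurrences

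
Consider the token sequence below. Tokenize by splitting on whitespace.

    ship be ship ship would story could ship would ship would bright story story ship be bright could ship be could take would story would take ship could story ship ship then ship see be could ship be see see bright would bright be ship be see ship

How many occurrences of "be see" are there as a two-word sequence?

2

Scanning the 47 overlapping bigram windows for "be see":
  position 38–39: be see
  position 46–47: be see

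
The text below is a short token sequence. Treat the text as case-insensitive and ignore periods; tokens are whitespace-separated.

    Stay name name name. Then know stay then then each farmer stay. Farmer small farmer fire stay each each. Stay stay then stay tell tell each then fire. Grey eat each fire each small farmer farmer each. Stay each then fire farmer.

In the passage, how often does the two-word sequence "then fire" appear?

2

Scanning the 41 overlapping bigram windows for "then fire":
  position 27–28: then fire
  position 40–41: then fire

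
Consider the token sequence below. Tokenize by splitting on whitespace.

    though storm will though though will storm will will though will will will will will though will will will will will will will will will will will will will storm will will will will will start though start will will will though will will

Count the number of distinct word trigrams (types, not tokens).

44 tokens → 42 trigram windows in total.
Repeated trigrams (each contributes count−1 duplicates):
  will will will: 18
  though will will: 3
  will though will: 3
  will will though: 3
  storm will will: 2
  will storm will: 2
25 duplicate windows → 42 − 25 = 17 distinct.

17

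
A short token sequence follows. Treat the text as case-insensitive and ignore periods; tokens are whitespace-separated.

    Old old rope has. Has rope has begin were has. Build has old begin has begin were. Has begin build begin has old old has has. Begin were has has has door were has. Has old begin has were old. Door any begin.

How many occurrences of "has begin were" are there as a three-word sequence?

Scanning the 41 overlapping trigram windows for "has begin were":
  position 7–9: has begin were
  position 15–17: has begin were
  position 26–28: has begin were

3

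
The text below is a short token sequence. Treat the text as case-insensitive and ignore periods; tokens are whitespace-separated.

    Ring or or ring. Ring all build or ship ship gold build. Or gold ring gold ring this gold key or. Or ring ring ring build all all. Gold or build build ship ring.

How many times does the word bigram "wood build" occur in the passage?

Scanning the 33 overlapping bigram windows for "wood build":
  (none found)

0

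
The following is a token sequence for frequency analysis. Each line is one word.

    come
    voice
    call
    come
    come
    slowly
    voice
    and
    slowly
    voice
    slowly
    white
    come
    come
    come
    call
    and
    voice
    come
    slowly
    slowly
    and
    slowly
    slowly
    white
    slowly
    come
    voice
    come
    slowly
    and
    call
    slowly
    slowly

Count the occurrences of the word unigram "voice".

Scanning the 34 tokens for "voice":
  position 2: voice
  position 7: voice
  position 10: voice
  position 18: voice
  position 28: voice

5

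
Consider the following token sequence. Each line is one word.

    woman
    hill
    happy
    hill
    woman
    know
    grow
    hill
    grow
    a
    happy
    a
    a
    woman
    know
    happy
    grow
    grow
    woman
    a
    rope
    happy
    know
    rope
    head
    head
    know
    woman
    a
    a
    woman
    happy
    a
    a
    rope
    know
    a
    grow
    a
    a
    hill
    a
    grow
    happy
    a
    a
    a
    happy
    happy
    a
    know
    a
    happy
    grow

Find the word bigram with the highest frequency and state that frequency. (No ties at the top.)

"a a", 6 times

Bigram frequencies (highest first):
  a a: 6
  happy a: 4
  a happy: 3
  woman know: 2
  grow a: 2
  a woman: 2
  … (29 more, each ≤ 2)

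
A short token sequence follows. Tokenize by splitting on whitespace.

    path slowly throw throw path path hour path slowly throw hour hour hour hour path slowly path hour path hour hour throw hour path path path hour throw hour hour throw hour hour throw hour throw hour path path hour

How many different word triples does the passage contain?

22

40 tokens → 38 trigram windows in total.
Repeated trigrams (each contributes count−1 duplicates):
  hour throw hour: 5
  hour hour throw: 3
  path path hour: 3
  throw hour hour: 3
  hour hour hour: 2
  hour path path: 2
  hour path slowly: 2
  path hour path: 2
  … (2 more repeated)
16 duplicate windows → 38 − 16 = 22 distinct.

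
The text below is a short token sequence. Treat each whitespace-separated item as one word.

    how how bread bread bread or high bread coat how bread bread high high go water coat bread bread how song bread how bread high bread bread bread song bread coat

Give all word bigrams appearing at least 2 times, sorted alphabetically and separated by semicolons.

Bigram counts meeting the condition (at least 2 times):
  bread bread: 6
  bread coat: 2
  bread high: 2
  bread how: 2
  high bread: 2
  how bread: 3
  song bread: 2

bread bread; bread coat; bread high; bread how; high bread; how bread; song bread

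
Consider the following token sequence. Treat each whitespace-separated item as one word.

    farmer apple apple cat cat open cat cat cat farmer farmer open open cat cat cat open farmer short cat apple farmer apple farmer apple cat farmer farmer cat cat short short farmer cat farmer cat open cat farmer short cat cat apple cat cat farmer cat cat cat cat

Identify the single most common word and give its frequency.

Unigram frequencies (highest first):
  cat: 23
  farmer: 12
  apple: 6
  open: 5
  short: 4

"cat", 23 times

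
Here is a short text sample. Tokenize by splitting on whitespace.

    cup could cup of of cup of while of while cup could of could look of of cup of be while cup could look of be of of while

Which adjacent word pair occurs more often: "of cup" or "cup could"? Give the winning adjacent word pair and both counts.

"of cup": 2 occurrences
"cup could": 3 occurrences

"cup could" (3 vs 2)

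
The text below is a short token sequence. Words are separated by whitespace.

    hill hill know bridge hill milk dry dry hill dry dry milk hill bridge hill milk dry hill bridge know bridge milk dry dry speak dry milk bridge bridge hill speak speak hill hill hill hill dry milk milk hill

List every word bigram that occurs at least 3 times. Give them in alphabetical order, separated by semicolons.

bridge hill; dry dry; dry milk; hill hill; milk dry

Bigram counts meeting the condition (at least 3 times):
  bridge hill: 3
  dry dry: 3
  dry milk: 3
  hill hill: 4
  milk dry: 3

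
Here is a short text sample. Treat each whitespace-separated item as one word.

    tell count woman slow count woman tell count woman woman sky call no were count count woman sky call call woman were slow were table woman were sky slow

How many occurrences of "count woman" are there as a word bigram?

Scanning the 28 overlapping bigram windows for "count woman":
  position 2–3: count woman
  position 5–6: count woman
  position 8–9: count woman
  position 16–17: count woman

4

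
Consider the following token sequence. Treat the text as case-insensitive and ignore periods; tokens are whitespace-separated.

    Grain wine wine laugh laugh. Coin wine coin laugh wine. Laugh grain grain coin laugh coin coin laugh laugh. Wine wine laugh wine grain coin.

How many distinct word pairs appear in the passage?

25 tokens → 24 bigram windows in total.
Repeated bigrams (each contributes count−1 duplicates):
  coin laugh: 3
  laugh wine: 3
  wine laugh: 3
  grain coin: 2
  laugh coin: 2
  laugh laugh: 2
  wine wine: 2
10 duplicate windows → 24 − 10 = 14 distinct.

14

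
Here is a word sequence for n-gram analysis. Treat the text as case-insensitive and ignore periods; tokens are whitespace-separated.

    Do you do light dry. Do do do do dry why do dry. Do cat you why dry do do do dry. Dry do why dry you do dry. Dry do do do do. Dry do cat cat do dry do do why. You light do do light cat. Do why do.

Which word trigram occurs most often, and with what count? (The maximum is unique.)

"do do do", 5 times

Trigram frequencies (highest first):
  do do do: 5
  dry do do: 4
  do do dry: 3
  do dry do: 3
  dry do cat: 2
  do dry dry: 2
  … (30 more, each ≤ 2)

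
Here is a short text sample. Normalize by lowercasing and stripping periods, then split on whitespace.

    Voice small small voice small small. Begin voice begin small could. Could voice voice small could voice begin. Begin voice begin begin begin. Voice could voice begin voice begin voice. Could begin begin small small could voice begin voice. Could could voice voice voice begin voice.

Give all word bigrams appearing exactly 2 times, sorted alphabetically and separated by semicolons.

Bigram counts meeting the condition (exactly 2 times):
  begin small: 2
  could could: 2

begin small; could could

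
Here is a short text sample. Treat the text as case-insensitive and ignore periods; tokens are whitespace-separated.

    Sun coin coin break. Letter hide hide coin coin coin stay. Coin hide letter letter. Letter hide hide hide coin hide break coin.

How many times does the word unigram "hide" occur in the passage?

Scanning the 23 tokens for "hide":
  position 6: hide
  position 7: hide
  position 13: hide
  position 17: hide
  position 18: hide
  position 19: hide
  position 21: hide

7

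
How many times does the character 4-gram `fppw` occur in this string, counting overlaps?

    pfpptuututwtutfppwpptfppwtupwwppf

2

Sliding a length-4 window over the 33 characters (30 positions):
  position 15–18: fppw
  position 22–25: fppw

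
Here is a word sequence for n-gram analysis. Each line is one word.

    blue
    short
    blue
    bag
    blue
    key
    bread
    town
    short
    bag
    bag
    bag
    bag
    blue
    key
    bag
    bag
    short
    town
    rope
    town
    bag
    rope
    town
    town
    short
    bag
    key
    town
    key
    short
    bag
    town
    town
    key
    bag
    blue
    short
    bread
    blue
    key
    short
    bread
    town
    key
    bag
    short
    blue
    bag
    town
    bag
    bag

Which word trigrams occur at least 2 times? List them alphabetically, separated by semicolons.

Trigram counts meeting the condition (at least 2 times):
  bag bag bag: 2
  bag blue key: 2
  short blue bag: 2
  town key bag: 2
  town short bag: 2

bag bag bag; bag blue key; short blue bag; town key bag; town short bag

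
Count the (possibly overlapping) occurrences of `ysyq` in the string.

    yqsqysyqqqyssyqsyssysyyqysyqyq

Sliding a length-4 window over the 30 characters (27 positions):
  position 5–8: ysyq
  position 25–28: ysyq

2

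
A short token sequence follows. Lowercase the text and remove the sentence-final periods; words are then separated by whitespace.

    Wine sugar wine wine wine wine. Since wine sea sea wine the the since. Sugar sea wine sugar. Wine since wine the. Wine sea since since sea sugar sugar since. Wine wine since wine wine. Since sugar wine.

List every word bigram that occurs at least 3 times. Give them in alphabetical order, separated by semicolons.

since wine; sugar wine; wine since; wine wine

Bigram counts meeting the condition (at least 3 times):
  since wine: 4
  sugar wine: 3
  wine since: 4
  wine wine: 5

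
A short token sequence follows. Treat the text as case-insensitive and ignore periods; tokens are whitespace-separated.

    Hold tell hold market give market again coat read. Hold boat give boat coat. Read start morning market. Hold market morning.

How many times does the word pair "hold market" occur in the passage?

2

Scanning the 20 overlapping bigram windows for "hold market":
  position 3–4: hold market
  position 19–20: hold market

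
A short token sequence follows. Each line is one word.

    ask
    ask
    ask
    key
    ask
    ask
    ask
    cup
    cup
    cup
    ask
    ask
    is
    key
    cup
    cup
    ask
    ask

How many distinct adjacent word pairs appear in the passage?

9

18 tokens → 17 bigram windows in total.
Repeated bigrams (each contributes count−1 duplicates):
  ask ask: 6
  cup cup: 3
  cup ask: 2
8 duplicate windows → 17 − 8 = 9 distinct.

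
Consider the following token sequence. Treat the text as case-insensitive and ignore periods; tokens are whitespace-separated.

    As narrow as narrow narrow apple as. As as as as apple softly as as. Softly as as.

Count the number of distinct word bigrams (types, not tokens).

10

18 tokens → 17 bigram windows in total.
Repeated bigrams (each contributes count−1 duplicates):
  as as: 6
  as narrow: 2
  softly as: 2
7 duplicate windows → 17 − 7 = 10 distinct.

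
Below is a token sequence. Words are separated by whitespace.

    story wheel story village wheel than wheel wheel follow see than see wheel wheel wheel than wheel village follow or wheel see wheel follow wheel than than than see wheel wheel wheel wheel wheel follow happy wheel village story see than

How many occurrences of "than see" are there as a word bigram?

Scanning the 40 overlapping bigram windows for "than see":
  position 11–12: than see
  position 28–29: than see

2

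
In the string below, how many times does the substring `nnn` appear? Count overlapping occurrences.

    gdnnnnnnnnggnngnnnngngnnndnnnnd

Sliding a length-3 window over the 31 characters (29 positions):
  position 3–5: nnn
  position 4–6: nnn
  position 5–7: nnn
  position 6–8: nnn
  position 7–9: nnn
  position 8–10: nnn
  position 16–18: nnn
  position 17–19: nnn
  position 23–25: nnn
  position 27–29: nnn
  … (1 more)

11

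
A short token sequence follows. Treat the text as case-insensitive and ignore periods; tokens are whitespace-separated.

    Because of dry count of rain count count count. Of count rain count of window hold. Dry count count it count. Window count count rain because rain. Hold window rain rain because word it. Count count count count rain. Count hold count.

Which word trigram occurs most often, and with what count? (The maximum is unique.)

Trigram frequencies (highest first):
  count count count: 3
  count rain count: 2
  count count rain: 2
  because of dry: 1
  of dry count: 1
  dry count of: 1
  … (30 more, each ≤ 1)

"count count count", 3 times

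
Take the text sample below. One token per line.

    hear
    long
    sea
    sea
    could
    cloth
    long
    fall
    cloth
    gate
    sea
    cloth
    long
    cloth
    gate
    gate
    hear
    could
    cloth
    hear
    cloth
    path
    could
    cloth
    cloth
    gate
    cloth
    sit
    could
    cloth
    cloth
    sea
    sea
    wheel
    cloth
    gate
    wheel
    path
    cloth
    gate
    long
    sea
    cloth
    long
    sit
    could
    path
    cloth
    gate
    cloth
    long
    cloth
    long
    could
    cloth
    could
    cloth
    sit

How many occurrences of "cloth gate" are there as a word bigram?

6

Scanning the 57 overlapping bigram windows for "cloth gate":
  position 9–10: cloth gate
  position 14–15: cloth gate
  position 25–26: cloth gate
  position 35–36: cloth gate
  position 39–40: cloth gate
  position 48–49: cloth gate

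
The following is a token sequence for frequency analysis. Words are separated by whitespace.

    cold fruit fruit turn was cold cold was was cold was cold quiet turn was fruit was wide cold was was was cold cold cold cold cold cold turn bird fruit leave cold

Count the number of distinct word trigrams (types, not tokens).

25

33 tokens → 31 trigram windows in total.
Repeated trigrams (each contributes count−1 duplicates):
  cold cold cold: 4
  cold was was: 2
  was cold cold: 2
  was was cold: 2
6 duplicate windows → 31 − 6 = 25 distinct.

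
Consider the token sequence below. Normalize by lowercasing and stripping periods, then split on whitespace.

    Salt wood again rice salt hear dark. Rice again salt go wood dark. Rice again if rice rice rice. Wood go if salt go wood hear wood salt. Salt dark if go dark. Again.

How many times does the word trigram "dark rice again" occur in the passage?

Scanning the 32 overlapping trigram windows for "dark rice again":
  position 7–9: dark rice again
  position 13–15: dark rice again

2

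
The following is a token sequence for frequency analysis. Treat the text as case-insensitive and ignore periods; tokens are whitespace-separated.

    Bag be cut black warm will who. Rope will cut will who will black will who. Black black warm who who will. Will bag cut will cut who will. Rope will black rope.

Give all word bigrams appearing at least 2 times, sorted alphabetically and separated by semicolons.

black warm; cut will; rope will; who will; will black; will cut; will who

Bigram counts meeting the condition (at least 2 times):
  black warm: 2
  cut will: 2
  rope will: 2
  who will: 3
  will black: 2
  will cut: 2
  will who: 3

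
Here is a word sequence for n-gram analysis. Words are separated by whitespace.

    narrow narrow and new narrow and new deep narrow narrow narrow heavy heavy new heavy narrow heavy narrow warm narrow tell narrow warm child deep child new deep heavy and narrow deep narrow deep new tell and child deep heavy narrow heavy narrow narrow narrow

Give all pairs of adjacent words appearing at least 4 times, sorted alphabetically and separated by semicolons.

heavy narrow; narrow narrow

Bigram counts meeting the condition (at least 4 times):
  heavy narrow: 4
  narrow narrow: 5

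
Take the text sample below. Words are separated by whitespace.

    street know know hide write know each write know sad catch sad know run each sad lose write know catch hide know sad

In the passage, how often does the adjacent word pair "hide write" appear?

1

Scanning the 22 overlapping bigram windows for "hide write":
  position 4–5: hide write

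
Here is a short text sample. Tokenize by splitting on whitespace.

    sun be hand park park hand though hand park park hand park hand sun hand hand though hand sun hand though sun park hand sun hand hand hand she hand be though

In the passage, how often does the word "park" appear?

Scanning the 32 tokens for "park":
  position 4: park
  position 5: park
  position 9: park
  position 10: park
  position 12: park
  position 23: park

6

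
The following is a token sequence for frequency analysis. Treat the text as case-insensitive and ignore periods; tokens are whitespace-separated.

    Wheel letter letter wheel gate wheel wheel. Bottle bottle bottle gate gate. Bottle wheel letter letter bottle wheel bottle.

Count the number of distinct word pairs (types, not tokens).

13

19 tokens → 18 bigram windows in total.
Repeated bigrams (each contributes count−1 duplicates):
  bottle bottle: 2
  bottle wheel: 2
  letter letter: 2
  wheel bottle: 2
  wheel letter: 2
5 duplicate windows → 18 − 5 = 13 distinct.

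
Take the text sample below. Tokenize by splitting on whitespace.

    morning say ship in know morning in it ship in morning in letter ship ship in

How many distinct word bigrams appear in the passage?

12

16 tokens → 15 bigram windows in total.
Repeated bigrams (each contributes count−1 duplicates):
  ship in: 3
  morning in: 2
3 duplicate windows → 15 − 3 = 12 distinct.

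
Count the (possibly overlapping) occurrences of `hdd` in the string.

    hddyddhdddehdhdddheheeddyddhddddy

4

Sliding a length-3 window over the 33 characters (31 positions):
  position 1–3: hdd
  position 7–9: hdd
  position 14–16: hdd
  position 28–30: hdd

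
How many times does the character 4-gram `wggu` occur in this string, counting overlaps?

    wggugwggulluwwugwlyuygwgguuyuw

Sliding a length-4 window over the 30 characters (27 positions):
  position 1–4: wggu
  position 6–9: wggu
  position 23–26: wggu

3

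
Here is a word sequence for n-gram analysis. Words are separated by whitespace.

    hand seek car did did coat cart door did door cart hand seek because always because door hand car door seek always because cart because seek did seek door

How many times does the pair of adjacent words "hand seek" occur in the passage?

Scanning the 28 overlapping bigram windows for "hand seek":
  position 1–2: hand seek
  position 12–13: hand seek

2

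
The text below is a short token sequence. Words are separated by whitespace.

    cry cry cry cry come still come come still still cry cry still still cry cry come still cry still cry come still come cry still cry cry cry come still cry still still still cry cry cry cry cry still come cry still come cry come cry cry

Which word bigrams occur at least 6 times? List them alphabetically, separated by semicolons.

cry cry; cry still; still cry

Bigram counts meeting the condition (at least 6 times):
  cry cry: 12
  cry still: 6
  still cry: 7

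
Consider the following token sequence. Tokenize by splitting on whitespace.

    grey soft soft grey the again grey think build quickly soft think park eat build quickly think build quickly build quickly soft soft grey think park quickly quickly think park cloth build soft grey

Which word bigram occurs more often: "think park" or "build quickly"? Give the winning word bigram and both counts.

"think park": 3 occurrences
"build quickly": 4 occurrences

"build quickly" (4 vs 3)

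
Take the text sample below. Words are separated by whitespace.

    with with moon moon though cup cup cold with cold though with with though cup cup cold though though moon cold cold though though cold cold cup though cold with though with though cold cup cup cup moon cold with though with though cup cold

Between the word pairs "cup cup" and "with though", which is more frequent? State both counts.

"with though" (5 vs 4)

"cup cup": 4 occurrences
"with though": 5 occurrences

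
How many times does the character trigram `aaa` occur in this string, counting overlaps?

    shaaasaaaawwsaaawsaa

Sliding a length-3 window over the 20 characters (18 positions):
  position 3–5: aaa
  position 7–9: aaa
  position 8–10: aaa
  position 14–16: aaa

4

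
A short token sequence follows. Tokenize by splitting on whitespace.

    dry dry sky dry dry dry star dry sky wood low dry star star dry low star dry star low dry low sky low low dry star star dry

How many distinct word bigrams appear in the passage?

29 tokens → 28 bigram windows in total.
Repeated bigrams (each contributes count−1 duplicates):
  dry star: 4
  star dry: 4
  dry dry: 3
  low dry: 3
  dry low: 2
  dry sky: 2
  star star: 2
13 duplicate windows → 28 − 13 = 15 distinct.

15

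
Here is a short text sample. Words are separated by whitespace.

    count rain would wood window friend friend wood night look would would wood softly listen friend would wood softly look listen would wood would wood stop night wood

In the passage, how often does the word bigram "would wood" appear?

Scanning the 27 overlapping bigram windows for "would wood":
  position 3–4: would wood
  position 12–13: would wood
  position 17–18: would wood
  position 22–23: would wood
  position 24–25: would wood

5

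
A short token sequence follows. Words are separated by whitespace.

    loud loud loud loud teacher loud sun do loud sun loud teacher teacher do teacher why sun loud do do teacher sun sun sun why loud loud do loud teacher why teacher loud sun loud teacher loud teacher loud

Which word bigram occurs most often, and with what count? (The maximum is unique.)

"loud teacher", 5 times

Bigram frequencies (highest first):
  loud teacher: 5
  loud loud: 4
  teacher loud: 4
  loud sun: 3
  sun loud: 3
  do loud: 2
  … (13 more, each ≤ 2)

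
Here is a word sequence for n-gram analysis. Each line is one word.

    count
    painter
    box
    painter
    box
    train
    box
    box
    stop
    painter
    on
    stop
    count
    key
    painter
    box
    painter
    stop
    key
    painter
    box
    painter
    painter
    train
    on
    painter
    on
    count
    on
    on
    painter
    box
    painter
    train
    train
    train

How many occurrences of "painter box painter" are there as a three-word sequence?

Scanning the 34 overlapping trigram windows for "painter box painter":
  position 2–4: painter box painter
  position 15–17: painter box painter
  position 20–22: painter box painter
  position 31–33: painter box painter

4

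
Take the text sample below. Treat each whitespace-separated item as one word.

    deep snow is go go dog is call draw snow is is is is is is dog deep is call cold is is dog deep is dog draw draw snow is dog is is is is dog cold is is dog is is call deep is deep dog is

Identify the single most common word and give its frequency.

"is", 23 times

Unigram frequencies (highest first):
  is: 23
  dog: 8
  deep: 5
  snow: 3
  call: 3
  draw: 3
  … (2 more, each ≤ 2)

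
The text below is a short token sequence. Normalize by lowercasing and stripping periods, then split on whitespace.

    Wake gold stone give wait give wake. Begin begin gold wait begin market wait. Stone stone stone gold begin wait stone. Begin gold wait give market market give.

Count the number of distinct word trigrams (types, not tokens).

25

28 tokens → 26 trigram windows in total.
Repeated trigrams (each contributes count−1 duplicates):
  begin gold wait: 2
1 duplicate windows → 26 − 1 = 25 distinct.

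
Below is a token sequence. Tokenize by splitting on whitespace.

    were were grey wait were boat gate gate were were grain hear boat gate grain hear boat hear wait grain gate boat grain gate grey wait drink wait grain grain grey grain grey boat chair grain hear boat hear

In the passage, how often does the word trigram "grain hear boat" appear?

3

Scanning the 37 overlapping trigram windows for "grain hear boat":
  position 11–13: grain hear boat
  position 15–17: grain hear boat
  position 36–38: grain hear boat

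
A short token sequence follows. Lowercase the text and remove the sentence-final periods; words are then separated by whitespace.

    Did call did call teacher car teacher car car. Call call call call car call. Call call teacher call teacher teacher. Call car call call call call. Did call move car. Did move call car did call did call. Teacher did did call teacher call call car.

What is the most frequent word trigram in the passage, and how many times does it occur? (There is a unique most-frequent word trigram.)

"call call call", 5 times

Trigram frequencies (highest first):
  call call call: 5
  call did call: 3
  did call teacher: 3
  car call call: 3
  did call did: 2
  call call car: 2
  … (25 more, each ≤ 2)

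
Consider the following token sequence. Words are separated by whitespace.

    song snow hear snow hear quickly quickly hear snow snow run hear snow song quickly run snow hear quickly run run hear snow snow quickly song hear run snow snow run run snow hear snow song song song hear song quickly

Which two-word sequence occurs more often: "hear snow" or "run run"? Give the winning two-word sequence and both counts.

"hear snow": 5 occurrences
"run run": 2 occurrences

"hear snow" (5 vs 2)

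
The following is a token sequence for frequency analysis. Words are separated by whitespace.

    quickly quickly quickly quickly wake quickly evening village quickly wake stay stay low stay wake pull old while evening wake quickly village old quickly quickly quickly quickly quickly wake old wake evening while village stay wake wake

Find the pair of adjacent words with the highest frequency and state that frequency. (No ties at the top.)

Bigram frequencies (highest first):
  quickly quickly: 7
  quickly wake: 3
  wake quickly: 2
  stay wake: 2
  quickly evening: 1
  evening village: 1
  … (20 more, each ≤ 1)

"quickly quickly", 7 times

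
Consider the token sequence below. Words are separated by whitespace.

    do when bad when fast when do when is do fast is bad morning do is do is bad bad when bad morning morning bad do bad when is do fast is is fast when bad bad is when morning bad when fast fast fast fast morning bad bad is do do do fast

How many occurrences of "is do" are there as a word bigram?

4

Scanning the 53 overlapping bigram windows for "is do":
  position 9–10: is do
  position 16–17: is do
  position 29–30: is do
  position 50–51: is do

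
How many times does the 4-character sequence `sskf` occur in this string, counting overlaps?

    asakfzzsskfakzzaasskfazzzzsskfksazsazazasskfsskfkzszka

Sliding a length-4 window over the 54 characters (51 positions):
  position 8–11: sskf
  position 18–21: sskf
  position 27–30: sskf
  position 41–44: sskf
  position 45–48: sskf

5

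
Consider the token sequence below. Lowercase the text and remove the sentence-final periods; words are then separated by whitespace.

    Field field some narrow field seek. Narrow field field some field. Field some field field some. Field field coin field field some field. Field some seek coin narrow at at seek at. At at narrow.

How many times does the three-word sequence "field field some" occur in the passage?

6

Scanning the 33 overlapping trigram windows for "field field some":
  position 1–3: field field some
  position 8–10: field field some
  position 11–13: field field some
  position 14–16: field field some
  position 20–22: field field some
  position 23–25: field field some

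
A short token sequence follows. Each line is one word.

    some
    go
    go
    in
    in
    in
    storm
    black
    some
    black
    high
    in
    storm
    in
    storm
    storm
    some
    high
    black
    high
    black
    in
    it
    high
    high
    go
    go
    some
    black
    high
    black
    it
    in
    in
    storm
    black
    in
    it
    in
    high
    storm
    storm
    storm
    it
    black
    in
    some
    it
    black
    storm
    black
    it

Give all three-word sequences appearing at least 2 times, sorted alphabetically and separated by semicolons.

black high black; black in it; in in storm; in storm black; some black high

Trigram counts meeting the condition (at least 2 times):
  black high black: 2
  black in it: 2
  in in storm: 2
  in storm black: 2
  some black high: 2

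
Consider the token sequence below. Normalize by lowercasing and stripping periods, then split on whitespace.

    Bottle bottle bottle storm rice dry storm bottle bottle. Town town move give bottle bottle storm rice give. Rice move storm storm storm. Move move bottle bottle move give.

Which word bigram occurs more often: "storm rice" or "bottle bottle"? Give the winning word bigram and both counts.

"storm rice": 2 occurrences
"bottle bottle": 5 occurrences

"bottle bottle" (5 vs 2)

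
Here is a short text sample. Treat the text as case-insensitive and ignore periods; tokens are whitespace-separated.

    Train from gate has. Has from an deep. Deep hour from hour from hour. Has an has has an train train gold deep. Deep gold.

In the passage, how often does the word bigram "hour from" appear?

Scanning the 24 overlapping bigram windows for "hour from":
  position 10–11: hour from
  position 12–13: hour from

2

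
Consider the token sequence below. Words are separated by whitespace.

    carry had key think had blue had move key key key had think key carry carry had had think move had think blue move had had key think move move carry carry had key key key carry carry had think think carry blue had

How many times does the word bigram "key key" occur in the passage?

Scanning the 43 overlapping bigram windows for "key key":
  position 9–10: key key
  position 10–11: key key
  position 34–35: key key
  position 35–36: key key

4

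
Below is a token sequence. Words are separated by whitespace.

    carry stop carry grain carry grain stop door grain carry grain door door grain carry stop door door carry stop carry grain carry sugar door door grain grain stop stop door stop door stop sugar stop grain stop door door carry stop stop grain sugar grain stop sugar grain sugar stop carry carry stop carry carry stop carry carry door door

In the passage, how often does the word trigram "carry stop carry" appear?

4

Scanning the 59 overlapping trigram windows for "carry stop carry":
  position 1–3: carry stop carry
  position 19–21: carry stop carry
  position 53–55: carry stop carry
  position 56–58: carry stop carry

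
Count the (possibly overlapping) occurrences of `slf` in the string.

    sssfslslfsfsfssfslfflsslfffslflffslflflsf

5

Sliding a length-3 window over the 41 characters (39 positions):
  position 7–9: slf
  position 17–19: slf
  position 23–25: slf
  position 28–30: slf
  position 34–36: slf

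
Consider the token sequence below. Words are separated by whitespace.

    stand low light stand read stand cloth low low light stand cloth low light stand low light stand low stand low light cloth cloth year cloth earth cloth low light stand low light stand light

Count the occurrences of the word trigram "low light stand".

Scanning the 33 overlapping trigram windows for "low light stand":
  position 2–4: low light stand
  position 9–11: low light stand
  position 13–15: low light stand
  position 16–18: low light stand
  position 29–31: low light stand
  position 32–34: low light stand

6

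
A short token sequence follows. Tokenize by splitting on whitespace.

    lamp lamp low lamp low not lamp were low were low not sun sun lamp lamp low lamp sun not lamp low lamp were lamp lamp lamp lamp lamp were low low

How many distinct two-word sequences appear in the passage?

32 tokens → 31 bigram windows in total.
Repeated bigrams (each contributes count−1 duplicates):
  lamp lamp: 6
  lamp low: 4
  lamp were: 3
  low lamp: 3
  were low: 3
  low not: 2
  not lamp: 2
16 duplicate windows → 31 − 16 = 15 distinct.

15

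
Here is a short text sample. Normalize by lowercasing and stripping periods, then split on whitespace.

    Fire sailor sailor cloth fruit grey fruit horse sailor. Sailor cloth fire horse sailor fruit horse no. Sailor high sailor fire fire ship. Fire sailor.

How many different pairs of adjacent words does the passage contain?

19

25 tokens → 24 bigram windows in total.
Repeated bigrams (each contributes count−1 duplicates):
  fire sailor: 2
  fruit horse: 2
  horse sailor: 2
  sailor cloth: 2
  sailor sailor: 2
5 duplicate windows → 24 − 5 = 19 distinct.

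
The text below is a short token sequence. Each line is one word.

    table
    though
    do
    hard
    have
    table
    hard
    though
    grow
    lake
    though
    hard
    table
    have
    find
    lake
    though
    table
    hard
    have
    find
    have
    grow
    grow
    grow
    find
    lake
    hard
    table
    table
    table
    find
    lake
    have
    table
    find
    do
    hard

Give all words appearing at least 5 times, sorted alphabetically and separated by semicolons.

Unigram counts meeting the condition (at least 5 times):
  find: 5
  hard: 6
  have: 5
  table: 8

find; hard; have; table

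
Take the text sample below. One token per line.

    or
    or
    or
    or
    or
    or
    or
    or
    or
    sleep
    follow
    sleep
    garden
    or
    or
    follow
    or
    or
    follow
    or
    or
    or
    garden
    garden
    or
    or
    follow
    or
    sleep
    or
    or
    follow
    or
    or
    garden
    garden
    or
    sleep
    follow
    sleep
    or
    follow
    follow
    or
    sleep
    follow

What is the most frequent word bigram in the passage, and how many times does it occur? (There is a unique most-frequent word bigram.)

Bigram frequencies (highest first):
  or or: 15
  or follow: 5
  follow or: 5
  or sleep: 4
  sleep follow: 3
  garden or: 3
  … (6 more, each ≤ 2)

"or or", 15 times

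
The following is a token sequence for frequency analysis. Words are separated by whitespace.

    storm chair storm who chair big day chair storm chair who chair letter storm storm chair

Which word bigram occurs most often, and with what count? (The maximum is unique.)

"storm chair", 3 times

Bigram frequencies (highest first):
  storm chair: 3
  chair storm: 2
  who chair: 2
  storm who: 1
  chair big: 1
  big day: 1
  … (5 more, each ≤ 1)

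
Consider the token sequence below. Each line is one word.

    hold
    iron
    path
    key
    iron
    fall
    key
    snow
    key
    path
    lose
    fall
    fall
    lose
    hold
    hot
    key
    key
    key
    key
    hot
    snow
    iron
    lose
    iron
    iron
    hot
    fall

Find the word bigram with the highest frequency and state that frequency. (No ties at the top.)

Bigram frequencies (highest first):
  key key: 3
  hold iron: 1
  iron path: 1
  path key: 1
  key iron: 1
  iron fall: 1
  … (19 more, each ≤ 1)

"key key", 3 times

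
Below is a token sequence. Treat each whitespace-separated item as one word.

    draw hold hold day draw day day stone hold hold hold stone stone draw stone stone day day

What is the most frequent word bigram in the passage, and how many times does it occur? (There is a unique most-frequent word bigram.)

Bigram frequencies (highest first):
  hold hold: 3
  day day: 2
  stone stone: 2
  draw hold: 1
  hold day: 1
  day draw: 1
  … (7 more, each ≤ 1)

"hold hold", 3 times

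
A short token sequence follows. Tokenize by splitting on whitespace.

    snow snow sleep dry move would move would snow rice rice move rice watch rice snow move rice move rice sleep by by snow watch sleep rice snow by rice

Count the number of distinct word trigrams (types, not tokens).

27

30 tokens → 28 trigram windows in total.
Repeated trigrams (each contributes count−1 duplicates):
  rice move rice: 2
1 duplicate windows → 28 − 1 = 27 distinct.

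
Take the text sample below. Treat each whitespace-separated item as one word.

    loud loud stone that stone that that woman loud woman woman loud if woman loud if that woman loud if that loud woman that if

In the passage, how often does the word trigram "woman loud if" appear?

Scanning the 23 overlapping trigram windows for "woman loud if":
  position 11–13: woman loud if
  position 14–16: woman loud if
  position 18–20: woman loud if

3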